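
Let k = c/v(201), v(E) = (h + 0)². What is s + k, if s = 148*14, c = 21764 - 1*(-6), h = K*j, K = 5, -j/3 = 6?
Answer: 1680497/810 ≈ 2074.7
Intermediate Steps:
j = -18 (j = -3*6 = -18)
h = -90 (h = 5*(-18) = -90)
v(E) = 8100 (v(E) = (-90 + 0)² = (-90)² = 8100)
c = 21770 (c = 21764 + 6 = 21770)
s = 2072
k = 2177/810 (k = 21770/8100 = 21770*(1/8100) = 2177/810 ≈ 2.6877)
s + k = 2072 + 2177/810 = 1680497/810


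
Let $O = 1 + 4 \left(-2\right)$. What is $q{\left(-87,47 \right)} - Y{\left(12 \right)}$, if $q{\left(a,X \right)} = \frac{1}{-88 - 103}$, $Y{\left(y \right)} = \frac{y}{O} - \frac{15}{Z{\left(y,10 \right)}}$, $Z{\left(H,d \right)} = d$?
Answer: $\frac{8581}{2674} \approx 3.209$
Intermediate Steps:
$O = -7$ ($O = 1 - 8 = -7$)
$Y{\left(y \right)} = - \frac{3}{2} - \frac{y}{7}$ ($Y{\left(y \right)} = \frac{y}{-7} - \frac{15}{10} = y \left(- \frac{1}{7}\right) - \frac{3}{2} = - \frac{y}{7} - \frac{3}{2} = - \frac{3}{2} - \frac{y}{7}$)
$q{\left(a,X \right)} = - \frac{1}{191}$ ($q{\left(a,X \right)} = \frac{1}{-191} = - \frac{1}{191}$)
$q{\left(-87,47 \right)} - Y{\left(12 \right)} = - \frac{1}{191} - \left(- \frac{3}{2} - \frac{12}{7}\right) = - \frac{1}{191} - - \frac{45}{14} = - \frac{1}{191} + \frac{45}{14} = \frac{8581}{2674}$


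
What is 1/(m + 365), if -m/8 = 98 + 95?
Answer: -1/1179 ≈ -0.00084818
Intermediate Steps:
m = -1544 (m = -8*(98 + 95) = -8*193 = -1544)
1/(m + 365) = 1/(-1544 + 365) = 1/(-1179) = -1/1179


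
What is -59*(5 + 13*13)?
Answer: -10266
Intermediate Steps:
-59*(5 + 13*13) = -59*(5 + 169) = -59*174 = -10266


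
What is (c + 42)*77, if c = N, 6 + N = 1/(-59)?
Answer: 163471/59 ≈ 2770.7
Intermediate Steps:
N = -355/59 (N = -6 + 1/(-59) = -6 - 1/59 = -355/59 ≈ -6.0170)
c = -355/59 ≈ -6.0170
(c + 42)*77 = (-355/59 + 42)*77 = (2123/59)*77 = 163471/59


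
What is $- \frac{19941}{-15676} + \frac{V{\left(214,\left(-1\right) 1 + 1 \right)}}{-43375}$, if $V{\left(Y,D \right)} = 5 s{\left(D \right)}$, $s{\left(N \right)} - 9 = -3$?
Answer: $\frac{172894119}{135989300} \approx 1.2714$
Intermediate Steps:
$s{\left(N \right)} = 6$ ($s{\left(N \right)} = 9 - 3 = 6$)
$V{\left(Y,D \right)} = 30$ ($V{\left(Y,D \right)} = 5 \cdot 6 = 30$)
$- \frac{19941}{-15676} + \frac{V{\left(214,\left(-1\right) 1 + 1 \right)}}{-43375} = - \frac{19941}{-15676} + \frac{30}{-43375} = \left(-19941\right) \left(- \frac{1}{15676}\right) + 30 \left(- \frac{1}{43375}\right) = \frac{19941}{15676} - \frac{6}{8675} = \frac{172894119}{135989300}$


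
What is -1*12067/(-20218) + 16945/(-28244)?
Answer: -80621/25956236 ≈ -0.0031060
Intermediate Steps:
-1*12067/(-20218) + 16945/(-28244) = -12067*(-1/20218) + 16945*(-1/28244) = 1097/1838 - 16945/28244 = -80621/25956236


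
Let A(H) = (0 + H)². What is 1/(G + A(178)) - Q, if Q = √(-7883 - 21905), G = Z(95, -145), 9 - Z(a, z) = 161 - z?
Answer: 1/31387 - 2*I*√7447 ≈ 3.186e-5 - 172.59*I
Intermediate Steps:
A(H) = H²
Z(a, z) = -152 + z (Z(a, z) = 9 - (161 - z) = 9 + (-161 + z) = -152 + z)
G = -297 (G = -152 - 145 = -297)
Q = 2*I*√7447 (Q = √(-29788) = 2*I*√7447 ≈ 172.59*I)
1/(G + A(178)) - Q = 1/(-297 + 178²) - 2*I*√7447 = 1/(-297 + 31684) - 2*I*√7447 = 1/31387 - 2*I*√7447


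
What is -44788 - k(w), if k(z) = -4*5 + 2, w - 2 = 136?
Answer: -44770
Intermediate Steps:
w = 138 (w = 2 + 136 = 138)
k(z) = -18 (k(z) = -20 + 2 = -18)
-44788 - k(w) = -44788 - 1*(-18) = -44788 + 18 = -44770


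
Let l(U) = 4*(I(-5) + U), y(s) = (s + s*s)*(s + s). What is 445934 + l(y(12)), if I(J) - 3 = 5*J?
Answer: 460822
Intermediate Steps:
I(J) = 3 + 5*J
y(s) = 2*s*(s + s²) (y(s) = (s + s²)*(2*s) = 2*s*(s + s²))
l(U) = -88 + 4*U (l(U) = 4*((3 + 5*(-5)) + U) = 4*((3 - 25) + U) = 4*(-22 + U) = -88 + 4*U)
445934 + l(y(12)) = 445934 + (-88 + 4*(2*12²*(1 + 12))) = 445934 + (-88 + 4*(2*144*13)) = 445934 + (-88 + 4*3744) = 445934 + (-88 + 14976) = 445934 + 14888 = 460822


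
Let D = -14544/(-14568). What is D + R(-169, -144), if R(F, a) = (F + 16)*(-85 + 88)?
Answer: -278007/607 ≈ -458.00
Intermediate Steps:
R(F, a) = 48 + 3*F (R(F, a) = (16 + F)*3 = 48 + 3*F)
D = 606/607 (D = -14544*(-1/14568) = 606/607 ≈ 0.99835)
D + R(-169, -144) = 606/607 + (48 + 3*(-169)) = 606/607 + (48 - 507) = 606/607 - 459 = -278007/607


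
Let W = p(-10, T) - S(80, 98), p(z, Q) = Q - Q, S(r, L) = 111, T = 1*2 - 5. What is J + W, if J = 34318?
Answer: 34207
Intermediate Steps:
T = -3 (T = 2 - 5 = -3)
p(z, Q) = 0
W = -111 (W = 0 - 1*111 = 0 - 111 = -111)
J + W = 34318 - 111 = 34207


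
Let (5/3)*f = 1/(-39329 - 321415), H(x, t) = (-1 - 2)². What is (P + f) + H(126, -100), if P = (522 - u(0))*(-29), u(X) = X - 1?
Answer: -9113595921/601240 ≈ -15158.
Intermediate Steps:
H(x, t) = 9 (H(x, t) = (-3)² = 9)
u(X) = -1 + X
f = -1/601240 (f = 3/(5*(-39329 - 321415)) = (⅗)/(-360744) = (⅗)*(-1/360744) = -1/601240 ≈ -1.6632e-6)
P = -15167 (P = (522 - (-1 + 0))*(-29) = (522 - 1*(-1))*(-29) = (522 + 1)*(-29) = 523*(-29) = -15167)
(P + f) + H(126, -100) = (-15167 - 1/601240) + 9 = -9119007081/601240 + 9 = -9113595921/601240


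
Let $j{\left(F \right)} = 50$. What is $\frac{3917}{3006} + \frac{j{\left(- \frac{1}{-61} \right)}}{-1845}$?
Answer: $\frac{17473}{13694} \approx 1.276$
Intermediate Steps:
$\frac{3917}{3006} + \frac{j{\left(- \frac{1}{-61} \right)}}{-1845} = \frac{3917}{3006} + \frac{50}{-1845} = 3917 \cdot \frac{1}{3006} + 50 \left(- \frac{1}{1845}\right) = \frac{3917}{3006} - \frac{10}{369} = \frac{17473}{13694}$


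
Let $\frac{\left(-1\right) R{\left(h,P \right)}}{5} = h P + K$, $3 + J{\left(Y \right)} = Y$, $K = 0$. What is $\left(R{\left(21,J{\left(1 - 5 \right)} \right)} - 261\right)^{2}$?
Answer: $224676$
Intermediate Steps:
$J{\left(Y \right)} = -3 + Y$
$R{\left(h,P \right)} = - 5 P h$ ($R{\left(h,P \right)} = - 5 \left(h P + 0\right) = - 5 \left(P h + 0\right) = - 5 P h$)
$\left(R{\left(21,J{\left(1 - 5 \right)} \right)} - 261\right)^{2} = \left(\left(-5\right) \left(-3 + \left(1 - 5\right)\right) 21 - 261\right)^{2} = \left(\left(-5\right) \left(-3 - 4\right) 21 - 261\right)^{2} = \left(\left(-5\right) \left(-7\right) 21 - 261\right)^{2} = \left(735 - 261\right)^{2} = 474^{2} = 224676$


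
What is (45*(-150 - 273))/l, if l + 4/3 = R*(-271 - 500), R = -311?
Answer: -57105/719339 ≈ -0.079385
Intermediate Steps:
l = 719339/3 (l = -4/3 - 311*(-271 - 500) = -4/3 - 311*(-771) = -4/3 + 239781 = 719339/3 ≈ 2.3978e+5)
(45*(-150 - 273))/l = (45*(-150 - 273))/(719339/3) = (45*(-423))*(3/719339) = -19035*3/719339 = -57105/719339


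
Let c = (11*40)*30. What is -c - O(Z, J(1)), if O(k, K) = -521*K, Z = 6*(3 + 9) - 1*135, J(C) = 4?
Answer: -11116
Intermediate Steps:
c = 13200 (c = 440*30 = 13200)
Z = -63 (Z = 6*12 - 135 = 72 - 135 = -63)
-c - O(Z, J(1)) = -1*13200 - (-521)*4 = -13200 - 1*(-2084) = -13200 + 2084 = -11116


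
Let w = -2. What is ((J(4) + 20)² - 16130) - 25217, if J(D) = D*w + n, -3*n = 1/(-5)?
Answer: -9270314/225 ≈ -41201.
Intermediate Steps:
n = 1/15 (n = -⅓/(-5) = -⅓*(-⅕) = 1/15 ≈ 0.066667)
J(D) = 1/15 - 2*D (J(D) = D*(-2) + 1/15 = -2*D + 1/15 = 1/15 - 2*D)
((J(4) + 20)² - 16130) - 25217 = (((1/15 - 2*4) + 20)² - 16130) - 25217 = (((1/15 - 8) + 20)² - 16130) - 25217 = ((-119/15 + 20)² - 16130) - 25217 = ((181/15)² - 16130) - 25217 = (32761/225 - 16130) - 25217 = -3596489/225 - 25217 = -9270314/225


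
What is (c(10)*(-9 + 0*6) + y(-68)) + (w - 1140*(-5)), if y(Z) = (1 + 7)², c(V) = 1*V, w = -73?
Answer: 5601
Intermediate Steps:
c(V) = V
y(Z) = 64 (y(Z) = 8² = 64)
(c(10)*(-9 + 0*6) + y(-68)) + (w - 1140*(-5)) = (10*(-9 + 0*6) + 64) + (-73 - 1140*(-5)) = (10*(-9 + 0) + 64) + (-73 - 60*(-95)) = (10*(-9) + 64) + (-73 + 5700) = (-90 + 64) + 5627 = -26 + 5627 = 5601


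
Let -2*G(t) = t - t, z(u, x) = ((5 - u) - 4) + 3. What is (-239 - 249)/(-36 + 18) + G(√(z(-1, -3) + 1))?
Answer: 244/9 ≈ 27.111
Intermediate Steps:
z(u, x) = 4 - u (z(u, x) = (1 - u) + 3 = 4 - u)
G(t) = 0 (G(t) = -(t - t)/2 = -½*0 = 0)
(-239 - 249)/(-36 + 18) + G(√(z(-1, -3) + 1)) = (-239 - 249)/(-36 + 18) + 0 = -488/(-18) + 0 = -488*(-1/18) + 0 = 244/9 + 0 = 244/9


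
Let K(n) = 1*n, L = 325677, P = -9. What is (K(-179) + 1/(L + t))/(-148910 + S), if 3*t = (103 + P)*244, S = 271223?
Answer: -178994090/122308963671 ≈ -0.0014635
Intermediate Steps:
t = 22936/3 (t = ((103 - 9)*244)/3 = (94*244)/3 = (1/3)*22936 = 22936/3 ≈ 7645.3)
K(n) = n
(K(-179) + 1/(L + t))/(-148910 + S) = (-179 + 1/(325677 + 22936/3))/(-148910 + 271223) = (-179 + 1/(999967/3))/122313 = (-179 + 3/999967)*(1/122313) = -178994090/999967*1/122313 = -178994090/122308963671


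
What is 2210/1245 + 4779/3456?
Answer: 100649/31872 ≈ 3.1579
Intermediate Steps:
2210/1245 + 4779/3456 = 2210*(1/1245) + 4779*(1/3456) = 442/249 + 177/128 = 100649/31872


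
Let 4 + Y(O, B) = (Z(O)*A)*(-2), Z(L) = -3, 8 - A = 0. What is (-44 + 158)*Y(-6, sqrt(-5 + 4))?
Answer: 5016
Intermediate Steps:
A = 8 (A = 8 - 1*0 = 8 + 0 = 8)
Y(O, B) = 44 (Y(O, B) = -4 - 3*8*(-2) = -4 - 24*(-2) = -4 + 48 = 44)
(-44 + 158)*Y(-6, sqrt(-5 + 4)) = (-44 + 158)*44 = 114*44 = 5016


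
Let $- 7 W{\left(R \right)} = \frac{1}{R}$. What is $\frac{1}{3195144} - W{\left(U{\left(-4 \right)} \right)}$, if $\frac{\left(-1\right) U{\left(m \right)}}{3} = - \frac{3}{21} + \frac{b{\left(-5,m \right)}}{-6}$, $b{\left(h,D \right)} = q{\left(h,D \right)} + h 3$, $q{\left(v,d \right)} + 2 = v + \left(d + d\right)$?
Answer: $- \frac{532507}{54317448} \approx -0.0098036$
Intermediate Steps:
$q{\left(v,d \right)} = -2 + v + 2 d$ ($q{\left(v,d \right)} = -2 + \left(v + \left(d + d\right)\right) = -2 + \left(v + 2 d\right) = -2 + v + 2 d$)
$b{\left(h,D \right)} = -2 + 2 D + 4 h$ ($b{\left(h,D \right)} = \left(-2 + h + 2 D\right) + h 3 = \left(-2 + h + 2 D\right) + 3 h = -2 + 2 D + 4 h$)
$U{\left(m \right)} = - \frac{74}{7} + m$ ($U{\left(m \right)} = - 3 \left(- \frac{3}{21} + \frac{-2 + 2 m + 4 \left(-5\right)}{-6}\right) = - 3 \left(\left(-3\right) \frac{1}{21} + \left(-2 + 2 m - 20\right) \left(- \frac{1}{6}\right)\right) = - 3 \left(- \frac{1}{7} + \left(-22 + 2 m\right) \left(- \frac{1}{6}\right)\right) = - 3 \left(- \frac{1}{7} - \left(- \frac{11}{3} + \frac{m}{3}\right)\right) = - 3 \left(\frac{74}{21} - \frac{m}{3}\right) = - \frac{74}{7} + m$)
$W{\left(R \right)} = - \frac{1}{7 R}$
$\frac{1}{3195144} - W{\left(U{\left(-4 \right)} \right)} = \frac{1}{3195144} - - \frac{1}{7 \left(- \frac{74}{7} - 4\right)} = \frac{1}{3195144} - - \frac{1}{7 \left(- \frac{102}{7}\right)} = \frac{1}{3195144} - \left(- \frac{1}{7}\right) \left(- \frac{7}{102}\right) = \frac{1}{3195144} - \frac{1}{102} = - \frac{532507}{54317448}$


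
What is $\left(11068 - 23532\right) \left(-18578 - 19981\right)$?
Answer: $480599376$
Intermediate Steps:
$\left(11068 - 23532\right) \left(-18578 - 19981\right) = \left(-12464\right) \left(-38559\right) = 480599376$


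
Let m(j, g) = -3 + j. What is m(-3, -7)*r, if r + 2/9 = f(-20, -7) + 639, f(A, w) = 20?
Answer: -11858/3 ≈ -3952.7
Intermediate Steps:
r = 5929/9 (r = -2/9 + (20 + 639) = -2/9 + 659 = 5929/9 ≈ 658.78)
m(-3, -7)*r = (-3 - 3)*(5929/9) = -6*5929/9 = -11858/3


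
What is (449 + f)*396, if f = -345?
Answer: 41184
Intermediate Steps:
(449 + f)*396 = (449 - 345)*396 = 104*396 = 41184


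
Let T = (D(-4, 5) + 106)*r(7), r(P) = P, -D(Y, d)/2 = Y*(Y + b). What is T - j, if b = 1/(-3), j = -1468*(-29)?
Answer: -126218/3 ≈ -42073.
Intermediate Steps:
j = 42572
b = -⅓ ≈ -0.33333
D(Y, d) = -2*Y*(-⅓ + Y) (D(Y, d) = -2*Y*(Y - ⅓) = -2*Y*(-⅓ + Y))
T = 1498/3 (T = ((⅔)*(-4)*(1 - 3*(-4)) + 106)*7 = ((⅔)*(-4)*(1 + 12) + 106)*7 = ((⅔)*(-4)*13 + 106)*7 = (-104/3 + 106)*7 = (214/3)*7 = 1498/3 ≈ 499.33)
T - j = 1498/3 - 1*42572 = 1498/3 - 42572 = -126218/3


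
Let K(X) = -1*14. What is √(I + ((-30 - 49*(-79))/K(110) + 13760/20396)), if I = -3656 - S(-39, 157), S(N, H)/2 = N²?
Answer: I*√35527422100422/71386 ≈ 83.497*I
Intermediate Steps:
S(N, H) = 2*N²
I = -6698 (I = -3656 - 2*(-39)² = -3656 - 2*1521 = -3656 - 1*3042 = -3656 - 3042 = -6698)
K(X) = -14
√(I + ((-30 - 49*(-79))/K(110) + 13760/20396)) = √(-6698 + ((-30 - 49*(-79))/(-14) + 13760/20396)) = √(-6698 + ((-30 + 3871)*(-1/14) + 13760*(1/20396))) = √(-6698 + (3841*(-1/14) + 3440/5099)) = √(-6698 + (-3841/14 + 3440/5099)) = √(-6698 - 19537099/71386) = √(-497680527/71386) = I*√35527422100422/71386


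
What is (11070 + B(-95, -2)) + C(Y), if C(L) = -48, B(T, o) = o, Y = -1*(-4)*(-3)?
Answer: 11020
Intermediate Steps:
Y = -12 (Y = 4*(-3) = -12)
(11070 + B(-95, -2)) + C(Y) = (11070 - 2) - 48 = 11068 - 48 = 11020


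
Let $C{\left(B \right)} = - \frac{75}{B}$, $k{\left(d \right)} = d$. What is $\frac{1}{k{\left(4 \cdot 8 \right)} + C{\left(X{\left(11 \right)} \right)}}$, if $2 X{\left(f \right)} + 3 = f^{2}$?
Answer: $\frac{59}{1813} \approx 0.032543$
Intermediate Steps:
$X{\left(f \right)} = - \frac{3}{2} + \frac{f^{2}}{2}$
$\frac{1}{k{\left(4 \cdot 8 \right)} + C{\left(X{\left(11 \right)} \right)}} = \frac{1}{4 \cdot 8 - \frac{75}{- \frac{3}{2} + \frac{11^{2}}{2}}} = \frac{1}{32 - \frac{75}{- \frac{3}{2} + \frac{1}{2} \cdot 121}} = \frac{1}{32 - \frac{75}{- \frac{3}{2} + \frac{121}{2}}} = \frac{1}{32 - \frac{75}{59}} = \frac{1}{\frac{1813}{59}} = \frac{59}{1813}$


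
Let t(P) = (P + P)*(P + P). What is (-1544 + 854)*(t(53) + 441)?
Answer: -8057130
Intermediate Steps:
t(P) = 4*P² (t(P) = (2*P)*(2*P) = 4*P²)
(-1544 + 854)*(t(53) + 441) = (-1544 + 854)*(4*53² + 441) = -690*(4*2809 + 441) = -690*(11236 + 441) = -690*11677 = -8057130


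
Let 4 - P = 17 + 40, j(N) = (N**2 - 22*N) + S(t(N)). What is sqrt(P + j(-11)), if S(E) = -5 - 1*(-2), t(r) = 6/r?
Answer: sqrt(307) ≈ 17.521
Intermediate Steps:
S(E) = -3 (S(E) = -5 + 2 = -3)
j(N) = -3 + N**2 - 22*N (j(N) = (N**2 - 22*N) - 3 = -3 + N**2 - 22*N)
P = -53 (P = 4 - (17 + 40) = 4 - 1*57 = 4 - 57 = -53)
sqrt(P + j(-11)) = sqrt(-53 + (-3 + (-11)**2 - 22*(-11))) = sqrt(-53 + (-3 + 121 + 242)) = sqrt(-53 + 360) = sqrt(307)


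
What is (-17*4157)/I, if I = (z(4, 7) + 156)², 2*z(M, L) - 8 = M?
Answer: -70669/26244 ≈ -2.6928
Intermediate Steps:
z(M, L) = 4 + M/2
I = 26244 (I = ((4 + (½)*4) + 156)² = ((4 + 2) + 156)² = (6 + 156)² = 162² = 26244)
(-17*4157)/I = -17*4157/26244 = -70669*1/26244 = -70669/26244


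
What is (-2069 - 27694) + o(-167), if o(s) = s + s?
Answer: -30097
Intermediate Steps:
o(s) = 2*s
(-2069 - 27694) + o(-167) = (-2069 - 27694) + 2*(-167) = -29763 - 334 = -30097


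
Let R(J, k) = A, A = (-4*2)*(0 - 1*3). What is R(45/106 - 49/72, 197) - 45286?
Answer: -45262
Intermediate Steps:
A = 24 (A = -8*(0 - 3) = -8*(-3) = 24)
R(J, k) = 24
R(45/106 - 49/72, 197) - 45286 = 24 - 45286 = -45262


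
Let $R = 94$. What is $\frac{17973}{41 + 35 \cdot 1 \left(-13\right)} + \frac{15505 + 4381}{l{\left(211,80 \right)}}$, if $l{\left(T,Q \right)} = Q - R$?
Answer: $- \frac{471357}{322} \approx -1463.8$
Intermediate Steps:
$l{\left(T,Q \right)} = -94 + Q$ ($l{\left(T,Q \right)} = Q - 94 = -94 + Q$)
$\frac{17973}{41 + 35 \cdot 1 \left(-13\right)} + \frac{15505 + 4381}{l{\left(211,80 \right)}} = \frac{17973}{41 + 35 \cdot 1 \left(-13\right)} + \frac{15505 + 4381}{-94 + 80} = \frac{17973}{41 + 35 \left(-13\right)} + \frac{19886}{-14} = \frac{17973}{41 - 455} + 19886 \left(- \frac{1}{14}\right) = \frac{17973}{-414} - \frac{9943}{7} = 17973 \left(- \frac{1}{414}\right) - \frac{9943}{7} = - \frac{1997}{46} - \frac{9943}{7} = - \frac{471357}{322}$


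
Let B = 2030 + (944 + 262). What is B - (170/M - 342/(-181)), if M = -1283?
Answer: 751065612/232223 ≈ 3234.2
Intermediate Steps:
B = 3236 (B = 2030 + 1206 = 3236)
B - (170/M - 342/(-181)) = 3236 - (170/(-1283) - 342/(-181)) = 3236 - (170*(-1/1283) - 342*(-1/181)) = 3236 - (-170/1283 + 342/181) = 3236 - 1*408016/232223 = 3236 - 408016/232223 = 751065612/232223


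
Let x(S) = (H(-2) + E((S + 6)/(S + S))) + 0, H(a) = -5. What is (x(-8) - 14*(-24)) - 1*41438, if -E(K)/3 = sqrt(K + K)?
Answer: -82217/2 ≈ -41109.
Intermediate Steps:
E(K) = -3*sqrt(2)*sqrt(K) (E(K) = -3*sqrt(K + K) = -3*sqrt(2)*sqrt(K))
x(S) = -5 - 3*sqrt((6 + S)/S) (x(S) = (-5 - 3*sqrt(2)*sqrt((S + 6)/(S + S))) + 0 = (-5 - 3*sqrt(2)*sqrt((6 + S)/((2*S)))) + 0 = (-5 - 3*sqrt(2)*sqrt((6 + S)*(1/(2*S)))) + 0 = (-5 - 3*sqrt(2)*sqrt((6 + S)/(2*S))) + 0 = (-5 - 3*sqrt(2)*sqrt(2)*sqrt((6 + S)/S)/2) + 0 = (-5 - 3*sqrt((6 + S)/S)) + 0 = -5 - 3*sqrt((6 + S)/S))
(x(-8) - 14*(-24)) - 1*41438 = ((-5 - 3*sqrt(2)*sqrt(-1/(-8))) - 14*(-24)) - 1*41438 = ((-5 - 3*sqrt(-1/8*(-2))) + 336) - 41438 = ((-5 - 3*sqrt(1/4)) + 336) - 41438 = ((-5 - 3*1/2) + 336) - 41438 = ((-5 - 3/2) + 336) - 41438 = (-13/2 + 336) - 41438 = 659/2 - 41438 = -82217/2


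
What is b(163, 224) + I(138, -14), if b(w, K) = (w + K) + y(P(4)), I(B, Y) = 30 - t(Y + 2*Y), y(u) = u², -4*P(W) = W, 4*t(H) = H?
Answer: 857/2 ≈ 428.50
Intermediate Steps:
t(H) = H/4
P(W) = -W/4
I(B, Y) = 30 - 3*Y/4 (I(B, Y) = 30 - (Y + 2*Y)/4 = 30 - 3*Y/4)
b(w, K) = 1 + K + w (b(w, K) = (w + K) + (-¼*4)² = (K + w) + (-1)² = (K + w) + 1 = 1 + K + w)
b(163, 224) + I(138, -14) = (1 + 224 + 163) + (30 - ¾*(-14)) = 388 + (30 + 21/2) = 388 + 81/2 = 857/2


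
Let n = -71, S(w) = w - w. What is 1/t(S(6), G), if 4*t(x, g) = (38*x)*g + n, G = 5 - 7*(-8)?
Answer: -4/71 ≈ -0.056338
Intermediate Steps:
S(w) = 0
G = 61 (G = 5 + 56 = 61)
t(x, g) = -71/4 + 19*g*x/2 (t(x, g) = ((38*x)*g - 71)/4 = (38*g*x - 71)/4 = (-71 + 38*g*x)/4 = -71/4 + 19*g*x/2)
1/t(S(6), G) = 1/(-71/4 + (19/2)*61*0) = 1/(-71/4 + 0) = 1/(-71/4) = -4/71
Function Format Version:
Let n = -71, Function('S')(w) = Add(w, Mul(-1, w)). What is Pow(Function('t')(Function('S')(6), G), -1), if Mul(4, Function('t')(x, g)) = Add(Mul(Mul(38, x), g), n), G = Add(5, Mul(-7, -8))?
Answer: Rational(-4, 71) ≈ -0.056338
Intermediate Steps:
Function('S')(w) = 0
G = 61 (G = Add(5, 56) = 61)
Function('t')(x, g) = Add(Rational(-71, 4), Mul(Rational(19, 2), g, x)) (Function('t')(x, g) = Mul(Rational(1, 4), Add(Mul(Mul(38, x), g), -71)) = Mul(Rational(1, 4), Add(Mul(38, g, x), -71)) = Mul(Rational(1, 4), Add(-71, Mul(38, g, x))) = Add(Rational(-71, 4), Mul(Rational(19, 2), g, x)))
Pow(Function('t')(Function('S')(6), G), -1) = Pow(Add(Rational(-71, 4), Mul(Rational(19, 2), 61, 0)), -1) = Pow(Add(Rational(-71, 4), 0), -1) = Pow(Rational(-71, 4), -1) = Rational(-4, 71)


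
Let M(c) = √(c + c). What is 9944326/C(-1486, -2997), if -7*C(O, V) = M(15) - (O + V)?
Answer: -44580413458/2871037 + 9944326*√30/2871037 ≈ -15509.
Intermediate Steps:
M(c) = √2*√c (M(c) = √(2*c) = √2*√c)
C(O, V) = -√30/7 + O/7 + V/7 (C(O, V) = -(√2*√15 - (O + V))/7 = -(√30 + (-O - V))/7 = -(√30 - O - V)/7 = -√30/7 + O/7 + V/7)
9944326/C(-1486, -2997) = 9944326/(-√30/7 + (⅐)*(-1486) + (⅐)*(-2997)) = 9944326/(-√30/7 - 1486/7 - 2997/7) = 9944326/(-4483/7 - √30/7)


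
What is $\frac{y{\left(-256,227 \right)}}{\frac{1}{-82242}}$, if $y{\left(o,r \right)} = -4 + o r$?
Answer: $4779576072$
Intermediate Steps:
$\frac{y{\left(-256,227 \right)}}{\frac{1}{-82242}} = \frac{-4 - 58112}{\frac{1}{-82242}} = \frac{-4 - 58112}{- \frac{1}{82242}} = \left(-58116\right) \left(-82242\right) = 4779576072$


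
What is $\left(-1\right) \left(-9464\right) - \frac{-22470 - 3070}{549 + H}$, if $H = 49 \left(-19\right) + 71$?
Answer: $\frac{2917764}{311} \approx 9381.9$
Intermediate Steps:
$H = -860$ ($H = -931 + 71 = -860$)
$\left(-1\right) \left(-9464\right) - \frac{-22470 - 3070}{549 + H} = \left(-1\right) \left(-9464\right) - \frac{-22470 - 3070}{549 - 860} = 9464 - - \frac{25540}{-311} = 9464 - \left(-25540\right) \left(- \frac{1}{311}\right) = 9464 - \frac{25540}{311} = \frac{2917764}{311}$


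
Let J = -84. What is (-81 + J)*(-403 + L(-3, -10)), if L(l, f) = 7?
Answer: 65340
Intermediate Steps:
(-81 + J)*(-403 + L(-3, -10)) = (-81 - 84)*(-403 + 7) = -165*(-396) = 65340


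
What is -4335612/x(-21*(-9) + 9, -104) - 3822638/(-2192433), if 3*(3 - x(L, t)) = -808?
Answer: -28513493376742/1791217761 ≈ -15919.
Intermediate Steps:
x(L, t) = 817/3 (x(L, t) = 3 - ⅓*(-808) = 3 + 808/3 = 817/3)
-4335612/x(-21*(-9) + 9, -104) - 3822638/(-2192433) = -4335612/817/3 - 3822638/(-2192433) = -4335612*3/817 - 3822638*(-1/2192433) = -13006836/817 + 3822638/2192433 = -28513493376742/1791217761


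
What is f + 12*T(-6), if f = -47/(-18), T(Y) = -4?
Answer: -817/18 ≈ -45.389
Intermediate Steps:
f = 47/18 (f = -47*(-1/18) = 47/18 ≈ 2.6111)
f + 12*T(-6) = 47/18 + 12*(-4) = 47/18 - 48 = -817/18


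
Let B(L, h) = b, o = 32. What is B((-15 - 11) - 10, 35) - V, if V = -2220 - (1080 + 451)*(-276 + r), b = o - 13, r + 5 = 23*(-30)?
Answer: -1484362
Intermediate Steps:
r = -695 (r = -5 + 23*(-30) = -5 - 690 = -695)
b = 19 (b = 32 - 13 = 19)
B(L, h) = 19
V = 1484381 (V = -2220 - (1080 + 451)*(-276 - 695) = -2220 - 1531*(-971) = -2220 - 1*(-1486601) = -2220 + 1486601 = 1484381)
B((-15 - 11) - 10, 35) - V = 19 - 1*1484381 = 19 - 1484381 = -1484362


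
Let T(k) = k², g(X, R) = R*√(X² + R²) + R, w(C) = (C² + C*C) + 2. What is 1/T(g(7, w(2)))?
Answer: 3/43808 - √149/1095200 ≈ 5.7335e-5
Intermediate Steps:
w(C) = 2 + 2*C² (w(C) = (C² + C²) + 2 = 2*C² + 2 = 2 + 2*C²)
g(X, R) = R + R*√(R² + X²) (g(X, R) = R*√(R² + X²) + R = R + R*√(R² + X²))
1/T(g(7, w(2))) = 1/(((2 + 2*2²)*(1 + √((2 + 2*2²)² + 7²)))²) = 1/(((2 + 2*4)*(1 + √((2 + 2*4)² + 49)))²) = 1/(((2 + 8)*(1 + √((2 + 8)² + 49)))²) = 1/((10*(1 + √(10² + 49)))²) = 1/((10*(1 + √(100 + 49)))²) = 1/((10*(1 + √149))²) = 1/((10 + 10*√149)²) = (10 + 10*√149)⁻²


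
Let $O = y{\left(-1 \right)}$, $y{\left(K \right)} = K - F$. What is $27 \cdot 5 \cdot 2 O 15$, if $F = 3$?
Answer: $-16200$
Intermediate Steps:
$y{\left(K \right)} = -3 + K$ ($y{\left(K \right)} = K - 3 = -3 + K$)
$O = -4$ ($O = -3 - 1 = -4$)
$27 \cdot 5 \cdot 2 O 15 = 27 \cdot 5 \cdot 2 \left(-4\right) 15 = 27 \cdot 10 \left(-4\right) 15 = 27 \left(-40\right) 15 = \left(-1080\right) 15 = -16200$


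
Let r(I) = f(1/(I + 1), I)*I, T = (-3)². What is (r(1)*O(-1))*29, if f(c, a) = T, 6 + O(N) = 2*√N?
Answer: -1566 + 522*I ≈ -1566.0 + 522.0*I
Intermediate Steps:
O(N) = -6 + 2*√N
T = 9
f(c, a) = 9
r(I) = 9*I
(r(1)*O(-1))*29 = ((9*1)*(-6 + 2*√(-1)))*29 = (9*(-6 + 2*I))*29 = (-54 + 18*I)*29 = -1566 + 522*I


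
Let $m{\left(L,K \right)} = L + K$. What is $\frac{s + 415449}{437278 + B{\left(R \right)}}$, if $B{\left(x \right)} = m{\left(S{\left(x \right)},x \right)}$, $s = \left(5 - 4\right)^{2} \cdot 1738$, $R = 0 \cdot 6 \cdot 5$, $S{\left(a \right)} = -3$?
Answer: $\frac{417187}{437275} \approx 0.95406$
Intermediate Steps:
$R = 0$ ($R = 0 \cdot 5 = 0$)
$m{\left(L,K \right)} = K + L$
$s = 1738$ ($s = 1^{2} \cdot 1738 = 1 \cdot 1738 = 1738$)
$B{\left(x \right)} = -3 + x$ ($B{\left(x \right)} = x - 3 = -3 + x$)
$\frac{s + 415449}{437278 + B{\left(R \right)}} = \frac{1738 + 415449}{437278 + \left(-3 + 0\right)} = \frac{417187}{437278 - 3} = \frac{417187}{437275}$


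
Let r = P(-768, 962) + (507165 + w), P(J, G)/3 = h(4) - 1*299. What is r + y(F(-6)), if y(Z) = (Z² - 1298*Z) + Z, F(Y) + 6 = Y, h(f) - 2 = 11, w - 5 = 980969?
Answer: 1502989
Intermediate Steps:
w = 980974 (w = 5 + 980969 = 980974)
h(f) = 13 (h(f) = 2 + 11 = 13)
F(Y) = -6 + Y
P(J, G) = -858 (P(J, G) = 3*(13 - 1*299) = 3*(13 - 299) = 3*(-286) = -858)
y(Z) = Z² - 1297*Z
r = 1487281 (r = -858 + (507165 + 980974) = -858 + 1488139 = 1487281)
r + y(F(-6)) = 1487281 + (-6 - 6)*(-1297 + (-6 - 6)) = 1487281 - 12*(-1297 - 12) = 1487281 - 12*(-1309) = 1487281 + 15708 = 1502989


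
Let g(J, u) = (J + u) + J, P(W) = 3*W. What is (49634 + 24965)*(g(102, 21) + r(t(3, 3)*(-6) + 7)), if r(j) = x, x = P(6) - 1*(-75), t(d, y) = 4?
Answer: 23722482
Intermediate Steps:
g(J, u) = u + 2*J
x = 93 (x = 3*6 - 1*(-75) = 18 + 75 = 93)
r(j) = 93
(49634 + 24965)*(g(102, 21) + r(t(3, 3)*(-6) + 7)) = (49634 + 24965)*((21 + 2*102) + 93) = 74599*((21 + 204) + 93) = 74599*(225 + 93) = 74599*318 = 23722482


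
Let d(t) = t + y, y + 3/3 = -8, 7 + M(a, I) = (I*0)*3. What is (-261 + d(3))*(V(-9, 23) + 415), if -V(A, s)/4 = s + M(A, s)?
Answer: -93717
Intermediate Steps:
M(a, I) = -7 (M(a, I) = -7 + (I*0)*3 = -7 + 0*3 = -7 + 0 = -7)
V(A, s) = 28 - 4*s (V(A, s) = -4*(s - 7) = -4*(-7 + s) = 28 - 4*s)
y = -9 (y = -1 - 8 = -9)
d(t) = -9 + t (d(t) = t - 9 = -9 + t)
(-261 + d(3))*(V(-9, 23) + 415) = (-261 + (-9 + 3))*((28 - 4*23) + 415) = (-261 - 6)*((28 - 92) + 415) = -267*(-64 + 415) = -267*351 = -93717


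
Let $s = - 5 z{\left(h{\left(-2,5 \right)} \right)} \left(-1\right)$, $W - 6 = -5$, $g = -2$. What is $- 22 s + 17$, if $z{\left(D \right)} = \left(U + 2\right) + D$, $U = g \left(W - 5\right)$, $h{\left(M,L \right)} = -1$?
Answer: $-973$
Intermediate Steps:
$W = 1$ ($W = 6 - 5 = 1$)
$U = 8$ ($U = - 2 \left(1 - 5\right) = \left(-2\right) \left(-4\right) = 8$)
$z{\left(D \right)} = 10 + D$ ($z{\left(D \right)} = \left(8 + 2\right) + D = 10 + D$)
$s = 45$ ($s = - 5 \left(10 - 1\right) \left(-1\right) = \left(-5\right) 9 \left(-1\right) = \left(-45\right) \left(-1\right) = 45$)
$- 22 s + 17 = \left(-22\right) 45 + 17 = -990 + 17 = -973$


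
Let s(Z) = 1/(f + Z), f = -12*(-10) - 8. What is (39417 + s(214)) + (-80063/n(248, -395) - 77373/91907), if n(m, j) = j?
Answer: 468883744788651/11834864390 ≈ 39619.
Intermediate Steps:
f = 112 (f = 120 - 8 = 112)
s(Z) = 1/(112 + Z)
(39417 + s(214)) + (-80063/n(248, -395) - 77373/91907) = (39417 + 1/(112 + 214)) + (-80063/(-395) - 77373/91907) = (39417 + 1/326) + (-80063*(-1/395) - 77373*1/91907) = (39417 + 1/326) + (80063/395 - 77373/91907) = 12849943/326 + 7327787806/36303265 = 468883744788651/11834864390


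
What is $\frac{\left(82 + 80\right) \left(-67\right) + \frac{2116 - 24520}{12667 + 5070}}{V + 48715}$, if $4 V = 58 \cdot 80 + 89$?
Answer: $- \frac{59243016}{272316161} \approx -0.21755$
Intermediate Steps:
$V = \frac{4729}{4}$ ($V = \frac{58 \cdot 80 + 89}{4} = \frac{4640 + 89}{4} = \frac{1}{4} \cdot 4729 = \frac{4729}{4} \approx 1182.3$)
$\frac{\left(82 + 80\right) \left(-67\right) + \frac{2116 - 24520}{12667 + 5070}}{V + 48715} = \frac{\left(82 + 80\right) \left(-67\right) + \frac{2116 - 24520}{12667 + 5070}}{\frac{4729}{4} + 48715} = \frac{162 \left(-67\right) - \frac{22404}{17737}}{\frac{199589}{4}} = \left(-10854 - \frac{22404}{17737}\right) \frac{4}{199589} = \left(- \frac{192539802}{17737}\right) \frac{4}{199589} = - \frac{59243016}{272316161}$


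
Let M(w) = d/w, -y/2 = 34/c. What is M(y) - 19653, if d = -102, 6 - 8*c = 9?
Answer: -314457/16 ≈ -19654.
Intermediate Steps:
c = -3/8 (c = ¾ - ⅛*9 = ¾ - 9/8 = -3/8 ≈ -0.37500)
y = 544/3 (y = -68/(-3/8) = -68*(-8)/3 = -2*(-272/3) = 544/3 ≈ 181.33)
M(w) = -102/w
M(y) - 19653 = -102/544/3 - 19653 = -102*3/544 - 19653 = -9/16 - 19653 = -314457/16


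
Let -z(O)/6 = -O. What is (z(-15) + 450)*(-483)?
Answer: -173880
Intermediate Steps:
z(O) = 6*O (z(O) = -(-6)*O = 6*O)
(z(-15) + 450)*(-483) = (6*(-15) + 450)*(-483) = (-90 + 450)*(-483) = 360*(-483) = -173880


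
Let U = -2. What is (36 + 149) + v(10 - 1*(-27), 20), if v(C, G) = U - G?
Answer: 163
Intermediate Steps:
v(C, G) = -2 - G
(36 + 149) + v(10 - 1*(-27), 20) = (36 + 149) + (-2 - 1*20) = 185 + (-2 - 20) = 185 - 22 = 163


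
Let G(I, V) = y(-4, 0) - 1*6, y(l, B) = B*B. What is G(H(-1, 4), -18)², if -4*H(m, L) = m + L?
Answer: 36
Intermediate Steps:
H(m, L) = -L/4 - m/4 (H(m, L) = -(m + L)/4 = -(L + m)/4 = -L/4 - m/4)
y(l, B) = B²
G(I, V) = -6 (G(I, V) = 0² - 1*6 = 0 - 6 = -6)
G(H(-1, 4), -18)² = (-6)² = 36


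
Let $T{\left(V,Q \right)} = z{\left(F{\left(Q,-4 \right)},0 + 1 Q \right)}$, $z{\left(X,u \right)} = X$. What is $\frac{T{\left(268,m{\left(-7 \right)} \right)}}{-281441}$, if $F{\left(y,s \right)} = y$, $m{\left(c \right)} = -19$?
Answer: $\frac{19}{281441} \approx 6.751 \cdot 10^{-5}$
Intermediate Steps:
$T{\left(V,Q \right)} = Q$
$\frac{T{\left(268,m{\left(-7 \right)} \right)}}{-281441} = - \frac{19}{-281441} = \left(-19\right) \left(- \frac{1}{281441}\right) = \frac{19}{281441}$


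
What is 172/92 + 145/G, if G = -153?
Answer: 3244/3519 ≈ 0.92185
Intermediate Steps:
172/92 + 145/G = 172/92 + 145/(-153) = 172*(1/92) + 145*(-1/153) = 43/23 - 145/153 = 3244/3519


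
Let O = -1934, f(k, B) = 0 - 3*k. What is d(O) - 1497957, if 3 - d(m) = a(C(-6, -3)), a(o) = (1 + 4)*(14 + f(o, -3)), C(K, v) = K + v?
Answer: -1498159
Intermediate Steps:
f(k, B) = -3*k
a(o) = 70 - 15*o (a(o) = (1 + 4)*(14 - 3*o) = 5*(14 - 3*o) = 70 - 15*o)
d(m) = -202 (d(m) = 3 - (70 - 15*(-6 - 3)) = 3 - (70 - 15*(-9)) = 3 - (70 + 135) = 3 - 1*205 = 3 - 205 = -202)
d(O) - 1497957 = -202 - 1497957 = -1498159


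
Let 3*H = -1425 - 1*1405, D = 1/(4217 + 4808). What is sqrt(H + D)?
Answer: I*sqrt(76622241)/285 ≈ 30.714*I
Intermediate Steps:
D = 1/9025 ≈ 0.00011080
H = -2830/3 (H = (-1425 - 1*1405)/3 = (-1425 - 1405)/3 = (1/3)*(-2830) = -2830/3 ≈ -943.33)
sqrt(H + D) = sqrt(-2830/3 + 1/9025) = sqrt(-25540747/27075) = I*sqrt(76622241)/285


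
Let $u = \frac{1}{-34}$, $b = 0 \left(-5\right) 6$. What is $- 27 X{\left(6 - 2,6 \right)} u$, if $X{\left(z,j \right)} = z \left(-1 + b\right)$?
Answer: $- \frac{54}{17} \approx -3.1765$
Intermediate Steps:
$b = 0$ ($b = 0 \cdot 6 = 0$)
$X{\left(z,j \right)} = - z$ ($X{\left(z,j \right)} = z \left(-1 + 0\right) = z \left(-1\right) = - z$)
$u = - \frac{1}{34} \approx -0.029412$
$- 27 X{\left(6 - 2,6 \right)} u = - 27 \left(- (6 - 2)\right) \left(- \frac{1}{34}\right) = - 27 \left(\left(-1\right) 4\right) \left(- \frac{1}{34}\right) = \left(-27\right) \left(-4\right) \left(- \frac{1}{34}\right) = 108 \left(- \frac{1}{34}\right) = - \frac{54}{17}$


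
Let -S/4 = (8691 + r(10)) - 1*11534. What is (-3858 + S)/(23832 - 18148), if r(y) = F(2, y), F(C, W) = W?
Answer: 3737/2842 ≈ 1.3149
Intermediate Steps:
r(y) = y
S = 11332 (S = -4*((8691 + 10) - 1*11534) = -4*(8701 - 11534) = -4*(-2833) = 11332)
(-3858 + S)/(23832 - 18148) = (-3858 + 11332)/(23832 - 18148) = 7474/5684 = 7474*(1/5684) = 3737/2842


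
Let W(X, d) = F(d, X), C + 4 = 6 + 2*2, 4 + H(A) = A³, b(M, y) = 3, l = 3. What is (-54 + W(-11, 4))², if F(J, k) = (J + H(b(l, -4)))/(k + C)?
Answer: 88209/25 ≈ 3528.4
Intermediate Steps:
H(A) = -4 + A³
C = 6 (C = -4 + (6 + 2*2) = -4 + (6 + 4) = -4 + 10 = 6)
F(J, k) = (23 + J)/(6 + k) (F(J, k) = (J + (-4 + 3³))/(k + 6) = (J + (-4 + 27))/(6 + k) = (J + 23)/(6 + k) = (23 + J)/(6 + k))
W(X, d) = (23 + d)/(6 + X)
(-54 + W(-11, 4))² = (-54 + (23 + 4)/(6 - 11))² = (-54 + 27/(-5))² = (-54 - ⅕*27)² = (-54 - 27/5)² = (-297/5)² = 88209/25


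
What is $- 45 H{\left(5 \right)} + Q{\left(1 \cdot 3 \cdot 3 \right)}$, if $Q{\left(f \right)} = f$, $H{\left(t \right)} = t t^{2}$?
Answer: $-5616$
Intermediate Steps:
$H{\left(t \right)} = t^{3}$
$- 45 H{\left(5 \right)} + Q{\left(1 \cdot 3 \cdot 3 \right)} = - 45 \cdot 5^{3} + 1 \cdot 3 \cdot 3 = \left(-45\right) 125 + 3 \cdot 3 = -5625 + 9 = -5616$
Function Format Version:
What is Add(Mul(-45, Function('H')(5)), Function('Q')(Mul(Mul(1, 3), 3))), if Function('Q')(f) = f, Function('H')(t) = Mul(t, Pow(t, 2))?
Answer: -5616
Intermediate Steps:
Function('H')(t) = Pow(t, 3)
Add(Mul(-45, Function('H')(5)), Function('Q')(Mul(Mul(1, 3), 3))) = Add(Mul(-45, Pow(5, 3)), Mul(Mul(1, 3), 3)) = Add(Mul(-45, 125), Mul(3, 3)) = Add(-5625, 9) = -5616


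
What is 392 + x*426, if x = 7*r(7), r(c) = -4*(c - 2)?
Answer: -59248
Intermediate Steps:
r(c) = 8 - 4*c (r(c) = -4*(-2 + c) = 8 - 4*c)
x = -140 (x = 7*(8 - 4*7) = 7*(8 - 28) = 7*(-20) = -140)
392 + x*426 = 392 - 140*426 = 392 - 59640 = -59248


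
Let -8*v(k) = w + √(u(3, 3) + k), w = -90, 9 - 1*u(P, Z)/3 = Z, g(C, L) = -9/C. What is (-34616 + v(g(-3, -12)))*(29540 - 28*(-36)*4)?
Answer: -1161750667 - 8393*√21/2 ≈ -1.1618e+9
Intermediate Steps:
u(P, Z) = 27 - 3*Z
v(k) = 45/4 - √(18 + k)/8 (v(k) = -(-90 + √((27 - 3*3) + k))/8 = -(-90 + √((27 - 9) + k))/8 = -(-90 + √(18 + k))/8 = 45/4 - √(18 + k)/8)
(-34616 + v(g(-3, -12)))*(29540 - 28*(-36)*4) = (-34616 + (45/4 - √(18 - 9/(-3))/8))*(29540 - 28*(-36)*4) = (-34616 + (45/4 - √(18 - 9*(-⅓))/8))*(29540 + 1008*4) = (-34616 + (45/4 - √(18 + 3)/8))*(29540 + 4032) = (-34616 + (45/4 - √21/8))*33572 = (-138419/4 - √21/8)*33572 = -1161750667 - 8393*√21/2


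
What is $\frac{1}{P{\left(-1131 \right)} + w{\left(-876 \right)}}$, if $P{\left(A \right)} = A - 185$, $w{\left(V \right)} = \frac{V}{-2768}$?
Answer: $- \frac{692}{910453} \approx -0.00076006$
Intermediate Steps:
$w{\left(V \right)} = - \frac{V}{2768}$ ($w{\left(V \right)} = V \left(- \frac{1}{2768}\right) = - \frac{V}{2768}$)
$P{\left(A \right)} = -185 + A$
$\frac{1}{P{\left(-1131 \right)} + w{\left(-876 \right)}} = \frac{1}{\left(-185 - 1131\right) - - \frac{219}{692}} = \frac{1}{-1316 + \frac{219}{692}} = \frac{1}{- \frac{910453}{692}} = - \frac{692}{910453}$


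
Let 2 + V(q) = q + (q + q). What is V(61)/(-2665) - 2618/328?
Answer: -85809/10660 ≈ -8.0496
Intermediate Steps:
V(q) = -2 + 3*q (V(q) = -2 + (q + (q + q)) = -2 + (q + 2*q) = -2 + 3*q)
V(61)/(-2665) - 2618/328 = (-2 + 3*61)/(-2665) - 2618/328 = (-2 + 183)*(-1/2665) - 2618*1/328 = 181*(-1/2665) - 1309/164 = -181/2665 - 1309/164 = -85809/10660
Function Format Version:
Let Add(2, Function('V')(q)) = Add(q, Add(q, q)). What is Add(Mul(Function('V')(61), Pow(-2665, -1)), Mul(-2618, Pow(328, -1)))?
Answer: Rational(-85809, 10660) ≈ -8.0496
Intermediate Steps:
Function('V')(q) = Add(-2, Mul(3, q)) (Function('V')(q) = Add(-2, Add(q, Add(q, q))) = Add(-2, Add(q, Mul(2, q))) = Add(-2, Mul(3, q)))
Add(Mul(Function('V')(61), Pow(-2665, -1)), Mul(-2618, Pow(328, -1))) = Add(Mul(Add(-2, Mul(3, 61)), Pow(-2665, -1)), Mul(-2618, Pow(328, -1))) = Add(Mul(Add(-2, 183), Rational(-1, 2665)), Mul(-2618, Rational(1, 328))) = Add(Mul(181, Rational(-1, 2665)), Rational(-1309, 164)) = Add(Rational(-181, 2665), Rational(-1309, 164)) = Rational(-85809, 10660)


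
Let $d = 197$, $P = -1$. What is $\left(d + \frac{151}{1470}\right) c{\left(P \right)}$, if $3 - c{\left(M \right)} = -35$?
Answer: $\frac{5505079}{735} \approx 7489.9$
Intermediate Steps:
$c{\left(M \right)} = 38$ ($c{\left(M \right)} = 3 - -35 = 3 + 35 = 38$)
$\left(d + \frac{151}{1470}\right) c{\left(P \right)} = \left(197 + \frac{151}{1470}\right) 38 = \frac{289741}{1470} \cdot 38 = \frac{5505079}{735}$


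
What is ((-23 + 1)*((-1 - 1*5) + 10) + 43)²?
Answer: 2025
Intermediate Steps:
((-23 + 1)*((-1 - 1*5) + 10) + 43)² = (-22*((-1 - 5) + 10) + 43)² = (-22*(-6 + 10) + 43)² = (-22*4 + 43)² = (-88 + 43)² = (-45)² = 2025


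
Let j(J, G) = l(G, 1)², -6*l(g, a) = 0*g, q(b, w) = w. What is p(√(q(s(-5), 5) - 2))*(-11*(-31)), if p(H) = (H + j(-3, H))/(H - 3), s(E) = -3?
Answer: -341/2 - 341*√3/2 ≈ -465.81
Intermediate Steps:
l(g, a) = 0 (l(g, a) = -0*g = -⅙*0 = 0)
j(J, G) = 0 (j(J, G) = 0² = 0)
p(H) = H/(-3 + H) (p(H) = (H + 0)/(H - 3) = H/(-3 + H))
p(√(q(s(-5), 5) - 2))*(-11*(-31)) = (√(5 - 2)/(-3 + √(5 - 2)))*(-11*(-31)) = (√3/(-3 + √3))*341 = 341*√3/(-3 + √3)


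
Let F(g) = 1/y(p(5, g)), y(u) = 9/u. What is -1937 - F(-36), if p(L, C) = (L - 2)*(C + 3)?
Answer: -1926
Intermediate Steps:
p(L, C) = (-2 + L)*(3 + C)
F(g) = 1 + g/3 (F(g) = 1/(9/(-6 - 2*g + 3*5 + g*5)) = 1/(9/(-6 - 2*g + 15 + 5*g)) = 1/(9/(9 + 3*g)) = 1 + g/3)
-1937 - F(-36) = -1937 - (1 + (1/3)*(-36)) = -1937 - (1 - 12) = -1937 - 1*(-11) = -1937 + 11 = -1926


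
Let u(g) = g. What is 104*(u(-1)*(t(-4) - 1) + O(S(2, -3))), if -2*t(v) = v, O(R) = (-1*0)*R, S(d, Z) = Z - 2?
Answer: -104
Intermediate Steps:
S(d, Z) = -2 + Z
O(R) = 0 (O(R) = 0*R = 0)
t(v) = -v/2
104*(u(-1)*(t(-4) - 1) + O(S(2, -3))) = 104*(-(-1/2*(-4) - 1) + 0) = 104*(-(2 - 1) + 0) = 104*(-1*1 + 0) = 104*(-1 + 0) = 104*(-1) = -104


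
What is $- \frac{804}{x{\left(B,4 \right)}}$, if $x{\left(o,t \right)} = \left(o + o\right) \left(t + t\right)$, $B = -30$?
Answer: $\frac{67}{40} \approx 1.675$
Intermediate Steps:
$x{\left(o,t \right)} = 4 o t$ ($x{\left(o,t \right)} = 2 o 2 t = 4 o t$)
$- \frac{804}{x{\left(B,4 \right)}} = - \frac{804}{4 \left(-30\right) 4} = - \frac{804}{-480} = \left(-804\right) \left(- \frac{1}{480}\right) = \frac{67}{40}$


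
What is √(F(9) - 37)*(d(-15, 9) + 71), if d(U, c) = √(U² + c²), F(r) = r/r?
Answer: I*(426 + 18*√34) ≈ 530.96*I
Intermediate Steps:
F(r) = 1
√(F(9) - 37)*(d(-15, 9) + 71) = √(1 - 37)*(√((-15)² + 9²) + 71) = √(-36)*(√(225 + 81) + 71) = (6*I)*(√306 + 71) = (6*I)*(3*√34 + 71) = (6*I)*(71 + 3*√34) = 6*I*(71 + 3*√34)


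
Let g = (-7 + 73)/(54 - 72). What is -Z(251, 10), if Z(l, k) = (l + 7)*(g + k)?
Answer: -1634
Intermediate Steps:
g = -11/3 (g = 66/(-18) = 66*(-1/18) = -11/3 ≈ -3.6667)
Z(l, k) = (7 + l)*(-11/3 + k) (Z(l, k) = (l + 7)*(-11/3 + k) = (7 + l)*(-11/3 + k))
-Z(251, 10) = -(-77/3 + 7*10 - 11/3*251 + 10*251) = -(-77/3 + 70 - 2761/3 + 2510) = -1*1634 = -1634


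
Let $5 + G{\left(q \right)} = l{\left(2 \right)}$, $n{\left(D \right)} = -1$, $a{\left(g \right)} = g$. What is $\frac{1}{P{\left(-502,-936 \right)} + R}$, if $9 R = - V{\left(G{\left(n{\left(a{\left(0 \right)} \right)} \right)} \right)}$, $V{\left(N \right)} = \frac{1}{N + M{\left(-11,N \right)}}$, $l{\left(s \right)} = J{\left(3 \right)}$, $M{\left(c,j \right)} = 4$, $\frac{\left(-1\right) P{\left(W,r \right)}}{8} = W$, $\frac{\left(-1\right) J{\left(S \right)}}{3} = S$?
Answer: $\frac{90}{361441} \approx 0.000249$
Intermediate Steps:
$J{\left(S \right)} = - 3 S$
$P{\left(W,r \right)} = - 8 W$
$l{\left(s \right)} = -9$ ($l{\left(s \right)} = \left(-3\right) 3 = -9$)
$G{\left(q \right)} = -14$ ($G{\left(q \right)} = -5 - 9 = -14$)
$V{\left(N \right)} = \frac{1}{4 + N}$ ($V{\left(N \right)} = \frac{1}{N + 4} = \frac{1}{4 + N}$)
$R = \frac{1}{90}$ ($R = \frac{\left(-1\right) \frac{1}{4 - 14}}{9} = \frac{\left(-1\right) \frac{1}{-10}}{9} = \frac{\left(-1\right) \left(- \frac{1}{10}\right)}{9} = \frac{1}{9} \cdot \frac{1}{10} = \frac{1}{90} \approx 0.011111$)
$\frac{1}{P{\left(-502,-936 \right)} + R} = \frac{1}{\left(-8\right) \left(-502\right) + \frac{1}{90}} = \frac{1}{4016 + \frac{1}{90}} = \frac{1}{\frac{361441}{90}} = \frac{90}{361441}$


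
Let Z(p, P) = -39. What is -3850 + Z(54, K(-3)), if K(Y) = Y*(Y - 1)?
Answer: -3889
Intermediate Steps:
K(Y) = Y*(-1 + Y)
-3850 + Z(54, K(-3)) = -3850 - 39 = -3889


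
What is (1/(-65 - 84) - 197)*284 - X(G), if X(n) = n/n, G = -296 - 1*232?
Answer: -8336685/149 ≈ -55951.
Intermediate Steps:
G = -528 (G = -296 - 232 = -528)
X(n) = 1
(1/(-65 - 84) - 197)*284 - X(G) = (1/(-65 - 84) - 197)*284 - 1*1 = (1/(-149) - 197)*284 - 1 = (-1/149 - 197)*284 - 1 = -29354/149*284 - 1 = -8336536/149 - 1 = -8336685/149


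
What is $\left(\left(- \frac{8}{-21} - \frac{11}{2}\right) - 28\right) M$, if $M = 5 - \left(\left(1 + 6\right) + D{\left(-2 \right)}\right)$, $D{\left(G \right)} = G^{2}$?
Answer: $\frac{1391}{7} \approx 198.71$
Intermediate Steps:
$M = -6$ ($M = 5 - \left(\left(1 + 6\right) + \left(-2\right)^{2}\right) = 5 - \left(7 + 4\right) = 5 - 11 = -6$)
$\left(\left(- \frac{8}{-21} - \frac{11}{2}\right) - 28\right) M = \left(\left(- \frac{8}{-21} - \frac{11}{2}\right) - 28\right) \left(-6\right) = \left(\left(\left(-8\right) \left(- \frac{1}{21}\right) - \frac{11}{2}\right) - 28\right) \left(-6\right) = \left(\left(\frac{8}{21} - \frac{11}{2}\right) - 28\right) \left(-6\right) = \left(- \frac{215}{42} - 28\right) \left(-6\right) = \left(- \frac{1391}{42}\right) \left(-6\right) = \frac{1391}{7}$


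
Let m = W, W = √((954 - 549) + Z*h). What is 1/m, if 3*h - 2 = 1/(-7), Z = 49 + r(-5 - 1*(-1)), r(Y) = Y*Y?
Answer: √7854/1870 ≈ 0.047392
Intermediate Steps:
r(Y) = Y²
Z = 65 (Z = 49 + (-5 - 1*(-1))² = 49 + (-5 + 1)² = 49 + (-4)² = 49 + 16 = 65)
h = 13/21 (h = ⅔ + (⅓)/(-7) = ⅔ + (⅓)*(-⅐) = ⅔ - 1/21 = 13/21 ≈ 0.61905)
W = 5*√7854/21 (W = √((954 - 549) + 65*(13/21)) = √(405 + 845/21) = √(9350/21) = 5*√7854/21 ≈ 21.101)
m = 5*√7854/21 ≈ 21.101
1/m = 1/(5*√7854/21) = √7854/1870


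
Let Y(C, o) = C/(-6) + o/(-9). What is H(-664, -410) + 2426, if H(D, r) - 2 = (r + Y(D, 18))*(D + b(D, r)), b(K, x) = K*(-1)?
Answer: 2428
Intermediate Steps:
b(K, x) = -K
Y(C, o) = -C/6 - o/9 (Y(C, o) = C*(-⅙) + o*(-⅑) = -C/6 - o/9)
H(D, r) = 2 (H(D, r) = 2 + (r + (-D/6 - ⅑*18))*(D - D) = 2 + (r + (-D/6 - 2))*0 = 2 + (r + (-2 - D/6))*0 = 2 + (-2 + r - D/6)*0 = 2 + 0 = 2)
H(-664, -410) + 2426 = 2 + 2426 = 2428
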